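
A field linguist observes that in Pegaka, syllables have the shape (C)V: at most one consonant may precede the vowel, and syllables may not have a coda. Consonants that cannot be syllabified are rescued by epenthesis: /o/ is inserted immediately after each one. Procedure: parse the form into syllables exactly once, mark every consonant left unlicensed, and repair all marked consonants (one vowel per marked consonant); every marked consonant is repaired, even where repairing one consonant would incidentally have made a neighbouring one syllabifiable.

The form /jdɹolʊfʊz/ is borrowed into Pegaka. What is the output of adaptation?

The consonants /j/, /d/, /z/ cannot be parsed into a legal (C)V syllable (no codas are permitted; onsets are limited to one consonant).
Inserting the epenthetic vowel yields /j/ → /jo/, /d/ → /do/, /z/ → /zo/.

jodoɹolʊfʊzo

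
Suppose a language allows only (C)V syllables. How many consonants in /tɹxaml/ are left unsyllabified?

4

Under (C)V, the unsyllabifiable consonants are /t/, /ɹ/, /m/, /l/ (no codas are permitted; onsets are limited to one consonant).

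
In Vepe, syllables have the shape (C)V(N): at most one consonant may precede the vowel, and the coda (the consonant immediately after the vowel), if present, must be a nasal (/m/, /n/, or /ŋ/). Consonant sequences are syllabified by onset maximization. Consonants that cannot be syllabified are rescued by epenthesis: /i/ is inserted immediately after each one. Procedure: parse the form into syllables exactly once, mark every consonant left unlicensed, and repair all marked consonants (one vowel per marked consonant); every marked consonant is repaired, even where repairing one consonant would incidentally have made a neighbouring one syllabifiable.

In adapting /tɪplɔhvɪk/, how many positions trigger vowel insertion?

3

The unsyllabifiable consonants are /p/, /h/, /k/; each receives one epenthetic vowel.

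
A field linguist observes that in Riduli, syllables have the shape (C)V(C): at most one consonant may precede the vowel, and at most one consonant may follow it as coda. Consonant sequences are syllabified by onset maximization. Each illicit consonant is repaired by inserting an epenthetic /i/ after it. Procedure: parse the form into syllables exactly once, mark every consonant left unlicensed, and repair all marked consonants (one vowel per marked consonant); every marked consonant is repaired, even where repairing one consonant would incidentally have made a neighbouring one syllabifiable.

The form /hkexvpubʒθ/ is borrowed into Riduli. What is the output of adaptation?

The consonants /h/, /v/, /ʒ/, /θ/ cannot be parsed into a legal (C)V(C) syllable (at most one coda consonant is licensed; onsets are limited to one consonant).
Each unlicensed consonant becomes the onset of a new syllable: /h/ → /hi/, /v/ → /vi/, /ʒ/ → /ʒi/, /θ/ → /θi/.

hikexvipubʒiθi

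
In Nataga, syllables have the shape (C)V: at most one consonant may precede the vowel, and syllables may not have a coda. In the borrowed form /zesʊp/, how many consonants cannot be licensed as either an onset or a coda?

Under (C)V, the unsyllabifiable consonants are /p/ (no codas are permitted; onsets are limited to one consonant).

1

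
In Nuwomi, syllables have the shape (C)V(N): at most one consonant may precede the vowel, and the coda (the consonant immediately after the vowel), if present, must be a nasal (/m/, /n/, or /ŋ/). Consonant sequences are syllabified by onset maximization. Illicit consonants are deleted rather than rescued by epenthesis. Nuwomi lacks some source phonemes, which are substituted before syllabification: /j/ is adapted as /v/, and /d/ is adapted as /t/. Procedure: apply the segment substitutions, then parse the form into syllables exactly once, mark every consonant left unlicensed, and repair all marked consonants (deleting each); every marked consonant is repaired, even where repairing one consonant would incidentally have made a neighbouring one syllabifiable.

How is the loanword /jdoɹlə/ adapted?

tolə

Substitution: /j/ → /v/, /d/ → /t/, giving /vtoɹlə/.
The consonants /v/, /ɹ/ cannot be parsed into a legal (C)V(N) syllable (only a nasal (/m/, /n/, or /ŋ/) is licensed in coda position; onsets are limited to one consonant).
Deleting the stranded consonants removes /v/, /ɹ/.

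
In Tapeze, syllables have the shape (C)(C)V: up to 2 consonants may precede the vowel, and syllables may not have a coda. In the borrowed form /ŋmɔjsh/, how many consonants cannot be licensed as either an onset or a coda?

Under (C)(C)V, the unsyllabifiable consonants are /j/, /s/, /h/ (no codas are permitted; onsets may contain at most 2 consonants).

3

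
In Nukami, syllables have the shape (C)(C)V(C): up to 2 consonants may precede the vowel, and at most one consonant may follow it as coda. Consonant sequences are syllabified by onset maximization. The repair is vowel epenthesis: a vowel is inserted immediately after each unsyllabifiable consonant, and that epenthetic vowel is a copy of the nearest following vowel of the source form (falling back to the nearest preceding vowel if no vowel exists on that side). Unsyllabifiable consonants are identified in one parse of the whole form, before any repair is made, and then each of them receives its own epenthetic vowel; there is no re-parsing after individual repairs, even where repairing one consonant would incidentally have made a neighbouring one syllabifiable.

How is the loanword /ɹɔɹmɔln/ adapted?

The consonants /n/ cannot be parsed into a legal (C)(C)V(C) syllable (at most one coda consonant is licensed; onsets may contain at most 2 consonants).
Inserting the epenthetic vowel yields /n/ → /nɔ/.

ɹɔɹmɔlnɔ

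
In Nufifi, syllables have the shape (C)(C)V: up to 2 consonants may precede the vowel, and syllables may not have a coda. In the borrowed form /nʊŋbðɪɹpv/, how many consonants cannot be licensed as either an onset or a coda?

The consonants /ŋ/, /ɹ/, /p/, /v/ cannot be parsed into a legal (C)(C)V syllable (no codas are permitted; onsets may contain at most 2 consonants).

4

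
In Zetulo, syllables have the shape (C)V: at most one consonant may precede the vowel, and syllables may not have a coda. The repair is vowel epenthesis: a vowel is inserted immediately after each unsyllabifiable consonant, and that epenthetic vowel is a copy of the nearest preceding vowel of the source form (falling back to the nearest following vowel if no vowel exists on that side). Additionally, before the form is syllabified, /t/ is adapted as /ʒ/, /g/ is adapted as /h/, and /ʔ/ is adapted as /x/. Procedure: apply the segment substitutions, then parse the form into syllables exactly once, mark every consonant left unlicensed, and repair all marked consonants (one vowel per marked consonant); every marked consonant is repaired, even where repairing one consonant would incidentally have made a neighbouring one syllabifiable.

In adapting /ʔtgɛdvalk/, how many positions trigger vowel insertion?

5

After substitution the input is /xʒhɛdvalk/.
The unsyllabifiable consonants are /x/, /ʒ/, /d/, /l/, /k/; each receives one epenthetic vowel.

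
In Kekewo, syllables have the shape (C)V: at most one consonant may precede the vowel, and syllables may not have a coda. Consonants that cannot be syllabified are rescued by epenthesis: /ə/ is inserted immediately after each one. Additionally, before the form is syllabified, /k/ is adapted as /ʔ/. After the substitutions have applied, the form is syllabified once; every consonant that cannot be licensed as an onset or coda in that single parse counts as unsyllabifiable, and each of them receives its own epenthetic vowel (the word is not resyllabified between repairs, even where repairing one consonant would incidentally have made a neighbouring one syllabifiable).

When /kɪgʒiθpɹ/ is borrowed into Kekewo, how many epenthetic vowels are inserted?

4

After substitution the input is /ʔɪgʒiθpɹ/.
The unsyllabifiable consonants are /g/, /θ/, /p/, /ɹ/; each receives one epenthetic vowel.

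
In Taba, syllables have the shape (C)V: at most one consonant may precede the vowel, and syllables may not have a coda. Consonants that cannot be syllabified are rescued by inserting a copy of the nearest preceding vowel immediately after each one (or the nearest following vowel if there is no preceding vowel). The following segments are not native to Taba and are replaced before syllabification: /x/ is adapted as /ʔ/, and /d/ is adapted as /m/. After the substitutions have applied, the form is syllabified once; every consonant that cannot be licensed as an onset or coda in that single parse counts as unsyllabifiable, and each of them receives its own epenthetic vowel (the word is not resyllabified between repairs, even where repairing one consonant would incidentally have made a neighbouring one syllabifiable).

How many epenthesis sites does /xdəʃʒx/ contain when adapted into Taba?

4

After substitution the input is /ʔməʃʒʔ/.
The unsyllabifiable consonants are /ʔ/, /ʃ/, /ʒ/, /ʔ/; each receives one epenthetic vowel.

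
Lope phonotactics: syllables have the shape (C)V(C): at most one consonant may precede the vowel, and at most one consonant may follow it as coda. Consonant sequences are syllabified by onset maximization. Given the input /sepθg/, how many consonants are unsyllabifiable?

2

Syllabifying with onset maximization leaves /θ/, /g/ stranded (at most one coda consonant is licensed; onsets are limited to one consonant).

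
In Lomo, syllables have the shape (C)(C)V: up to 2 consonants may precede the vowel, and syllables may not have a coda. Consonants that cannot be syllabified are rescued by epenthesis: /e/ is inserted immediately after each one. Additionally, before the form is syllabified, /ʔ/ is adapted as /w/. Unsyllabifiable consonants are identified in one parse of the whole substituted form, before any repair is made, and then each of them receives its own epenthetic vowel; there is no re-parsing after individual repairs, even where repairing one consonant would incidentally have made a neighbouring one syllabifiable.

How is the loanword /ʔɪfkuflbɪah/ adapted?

wɪfkufelbɪahe

Substitution: /ʔ/ → /w/, giving /wɪfkuflbɪah/.
The consonants /f/, /h/ cannot be parsed into a legal (C)(C)V syllable (no codas are permitted; onsets may contain at most 2 consonants).
Epenthesis after each stranded consonant: /f/ → /fe/, /h/ → /he/.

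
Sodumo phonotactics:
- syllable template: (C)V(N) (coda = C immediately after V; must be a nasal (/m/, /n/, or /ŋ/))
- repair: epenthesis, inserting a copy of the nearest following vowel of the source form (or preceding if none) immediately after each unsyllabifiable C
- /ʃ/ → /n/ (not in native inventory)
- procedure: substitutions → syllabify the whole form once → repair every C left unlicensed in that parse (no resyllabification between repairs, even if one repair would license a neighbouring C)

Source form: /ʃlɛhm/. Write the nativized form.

nɛlɛhɛmɛ

Substitution: /ʃ/ → /n/, giving /nlɛhm/.
Syllabifying with onset maximization leaves /n/, /h/, /m/ stranded (only a nasal (/m/, /n/, or /ŋ/) is licensed in coda position; onsets are limited to one consonant).
Inserting the epenthetic vowel yields /n/ → /nɛ/, /h/ → /hɛ/, /m/ → /mɛ/.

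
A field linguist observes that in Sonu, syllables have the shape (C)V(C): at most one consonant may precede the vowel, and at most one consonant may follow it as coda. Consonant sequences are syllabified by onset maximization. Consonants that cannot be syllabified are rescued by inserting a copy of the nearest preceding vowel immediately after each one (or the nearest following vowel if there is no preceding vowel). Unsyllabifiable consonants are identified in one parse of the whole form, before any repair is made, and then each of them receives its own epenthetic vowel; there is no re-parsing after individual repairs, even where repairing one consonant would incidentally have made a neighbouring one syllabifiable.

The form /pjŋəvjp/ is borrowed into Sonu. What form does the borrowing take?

pəjəŋəvjəpə

The consonants /p/, /j/, /j/, /p/ cannot be parsed into a legal (C)V(C) syllable (at most one coda consonant is licensed; onsets are limited to one consonant).
Each unlicensed consonant becomes the onset of a new syllable: /p/ → /pə/, /j/ → /jə/, /j/ → /jə/, /p/ → /pə/.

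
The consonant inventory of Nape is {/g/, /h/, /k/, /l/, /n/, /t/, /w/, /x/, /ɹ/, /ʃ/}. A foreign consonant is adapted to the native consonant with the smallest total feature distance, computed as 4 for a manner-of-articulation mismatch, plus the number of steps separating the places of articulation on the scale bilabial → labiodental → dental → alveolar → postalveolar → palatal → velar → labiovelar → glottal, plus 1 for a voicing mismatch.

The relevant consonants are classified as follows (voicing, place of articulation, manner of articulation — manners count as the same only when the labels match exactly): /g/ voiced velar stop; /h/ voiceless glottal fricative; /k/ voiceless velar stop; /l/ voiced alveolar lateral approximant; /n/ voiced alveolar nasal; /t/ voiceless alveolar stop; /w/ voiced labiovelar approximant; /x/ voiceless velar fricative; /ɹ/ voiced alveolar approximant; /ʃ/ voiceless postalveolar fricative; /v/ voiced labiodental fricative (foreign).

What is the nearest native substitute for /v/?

ʃ

/ʃ/ is closest: same manner (fricative), place distance 3 (labiodental→postalveolar), voicing differs (+1); total 4. Next closest is /l/ at distance 6.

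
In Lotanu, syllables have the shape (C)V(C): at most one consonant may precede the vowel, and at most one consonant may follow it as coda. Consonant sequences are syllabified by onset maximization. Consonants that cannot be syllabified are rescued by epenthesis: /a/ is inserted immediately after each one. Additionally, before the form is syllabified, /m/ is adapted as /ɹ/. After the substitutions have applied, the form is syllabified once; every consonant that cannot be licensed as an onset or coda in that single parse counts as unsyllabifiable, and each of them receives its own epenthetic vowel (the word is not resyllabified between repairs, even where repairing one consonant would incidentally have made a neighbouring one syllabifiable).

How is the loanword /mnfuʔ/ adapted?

ɹanafuʔ

Substitution: /m/ → /ɹ/, giving /ɹnfuʔ/.
Syllabifying with onset maximization leaves /ɹ/, /n/ stranded (at most one coda consonant is licensed; onsets are limited to one consonant).
Each unlicensed consonant becomes the onset of a new syllable: /ɹ/ → /ɹa/, /n/ → /na/.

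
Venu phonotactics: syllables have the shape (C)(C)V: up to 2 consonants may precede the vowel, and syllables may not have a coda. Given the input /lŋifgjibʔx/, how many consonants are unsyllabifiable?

4

Syllabifying with onset maximization leaves /f/, /b/, /ʔ/, /x/ stranded (no codas are permitted; onsets may contain at most 2 consonants).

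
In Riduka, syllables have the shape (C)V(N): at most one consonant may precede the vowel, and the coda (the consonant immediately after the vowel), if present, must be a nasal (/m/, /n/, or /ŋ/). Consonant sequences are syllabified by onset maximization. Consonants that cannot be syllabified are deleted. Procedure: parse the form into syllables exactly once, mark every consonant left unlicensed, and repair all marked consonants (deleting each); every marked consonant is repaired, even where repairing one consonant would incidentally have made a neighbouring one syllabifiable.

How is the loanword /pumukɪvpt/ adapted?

pumukɪ

The consonants /v/, /p/, /t/ cannot be parsed into a legal (C)V(N) syllable (only a nasal (/m/, /n/, or /ŋ/) is licensed in coda position; onsets are limited to one consonant).
Each unlicensed consonant is deleted: /v/, /p/, /t/.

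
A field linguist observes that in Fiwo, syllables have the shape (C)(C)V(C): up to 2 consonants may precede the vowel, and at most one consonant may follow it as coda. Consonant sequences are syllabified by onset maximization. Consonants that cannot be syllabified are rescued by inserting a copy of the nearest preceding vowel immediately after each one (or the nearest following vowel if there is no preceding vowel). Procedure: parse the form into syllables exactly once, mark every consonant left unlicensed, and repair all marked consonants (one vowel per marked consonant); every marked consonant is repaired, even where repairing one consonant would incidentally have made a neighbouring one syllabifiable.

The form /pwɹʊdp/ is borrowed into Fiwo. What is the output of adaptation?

pʊwɹʊdpʊ

The consonants /p/, /p/ cannot be parsed into a legal (C)(C)V(C) syllable (at most one coda consonant is licensed; onsets may contain at most 2 consonants).
Epenthesis after each stranded consonant: /p/ → /pʊ/, /p/ → /pʊ/.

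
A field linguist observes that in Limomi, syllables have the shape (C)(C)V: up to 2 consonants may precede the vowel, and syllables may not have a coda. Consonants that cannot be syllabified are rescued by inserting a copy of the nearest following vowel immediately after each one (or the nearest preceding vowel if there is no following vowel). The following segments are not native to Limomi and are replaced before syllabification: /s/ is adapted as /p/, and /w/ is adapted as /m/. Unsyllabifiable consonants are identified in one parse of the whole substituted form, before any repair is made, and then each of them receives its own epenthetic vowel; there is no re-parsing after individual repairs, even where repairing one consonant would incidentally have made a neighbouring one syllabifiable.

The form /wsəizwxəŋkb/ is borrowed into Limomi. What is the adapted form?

Substitution: /w/ → /m/, /s/ → /p/, giving /mpəizmxəŋkb/.
Under (C)(C)V, the unsyllabifiable consonants are /z/, /ŋ/, /k/, /b/ (no codas are permitted; onsets may contain at most 2 consonants).
Epenthesis after each stranded consonant: /z/ → /zə/, /ŋ/ → /ŋə/, /k/ → /kə/, /b/ → /bə/.

mpəizəmxəŋəkəbə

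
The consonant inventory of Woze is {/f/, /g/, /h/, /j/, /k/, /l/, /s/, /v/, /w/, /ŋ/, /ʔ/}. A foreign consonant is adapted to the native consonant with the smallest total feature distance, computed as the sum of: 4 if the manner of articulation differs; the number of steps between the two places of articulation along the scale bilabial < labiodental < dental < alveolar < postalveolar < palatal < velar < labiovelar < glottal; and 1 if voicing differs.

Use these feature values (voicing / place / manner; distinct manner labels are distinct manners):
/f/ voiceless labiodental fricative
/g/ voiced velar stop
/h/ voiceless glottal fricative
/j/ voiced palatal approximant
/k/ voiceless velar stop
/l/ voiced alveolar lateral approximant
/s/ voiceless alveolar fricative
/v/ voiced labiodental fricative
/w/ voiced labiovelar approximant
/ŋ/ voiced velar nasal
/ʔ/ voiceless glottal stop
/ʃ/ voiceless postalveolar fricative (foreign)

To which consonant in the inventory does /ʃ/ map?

/s/ is closest: same manner (fricative), place distance 1 (postalveolar→alveolar), same voicing; total 1. Next closest is /f/ at distance 3.

s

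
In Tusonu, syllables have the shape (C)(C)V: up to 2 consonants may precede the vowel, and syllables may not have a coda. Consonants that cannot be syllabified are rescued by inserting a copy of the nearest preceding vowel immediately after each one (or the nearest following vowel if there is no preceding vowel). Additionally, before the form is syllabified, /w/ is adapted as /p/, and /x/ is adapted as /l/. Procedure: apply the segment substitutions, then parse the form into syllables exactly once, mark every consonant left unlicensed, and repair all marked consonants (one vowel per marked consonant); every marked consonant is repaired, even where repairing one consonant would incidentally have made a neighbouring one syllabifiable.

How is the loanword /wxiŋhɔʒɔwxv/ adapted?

Substitution: /w/ → /p/, /x/ → /l/, giving /pliŋhɔʒɔplv/.
Syllabifying with onset maximization leaves /p/, /l/, /v/ stranded (no codas are permitted; onsets may contain at most 2 consonants).
Inserting the epenthetic vowel yields /p/ → /pɔ/, /l/ → /lɔ/, /v/ → /vɔ/.

pliŋhɔʒɔpɔlɔvɔ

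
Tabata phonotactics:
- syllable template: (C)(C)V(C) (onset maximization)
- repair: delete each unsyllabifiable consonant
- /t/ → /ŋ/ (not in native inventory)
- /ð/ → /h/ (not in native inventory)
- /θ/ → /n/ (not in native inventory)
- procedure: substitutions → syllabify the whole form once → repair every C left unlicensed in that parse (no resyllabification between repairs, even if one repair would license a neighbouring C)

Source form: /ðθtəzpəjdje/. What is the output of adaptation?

Substitution: /ð/ → /h/, /θ/ → /n/, /t/ → /ŋ/, giving /hnŋəzpəjdje/.
Under (C)(C)V(C), the unsyllabifiable consonants are /h/ (at most one coda consonant is licensed; onsets may contain at most 2 consonants).
Deleting the stranded consonants removes /h/.

nŋəzpəjdje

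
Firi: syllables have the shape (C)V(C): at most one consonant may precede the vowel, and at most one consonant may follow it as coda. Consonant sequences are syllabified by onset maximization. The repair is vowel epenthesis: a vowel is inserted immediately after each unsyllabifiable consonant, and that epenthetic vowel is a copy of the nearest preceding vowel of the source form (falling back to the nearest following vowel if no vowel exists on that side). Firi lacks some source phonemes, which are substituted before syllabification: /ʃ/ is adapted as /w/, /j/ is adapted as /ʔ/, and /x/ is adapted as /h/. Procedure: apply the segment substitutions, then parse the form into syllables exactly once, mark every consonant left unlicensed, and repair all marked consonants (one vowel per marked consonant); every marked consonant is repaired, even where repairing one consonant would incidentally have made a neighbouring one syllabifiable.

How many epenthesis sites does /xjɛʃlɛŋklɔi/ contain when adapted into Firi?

After substitution the input is /hʔɛwlɛŋklɔi/.
The unsyllabifiable consonants are /h/, /k/; each receives one epenthetic vowel.

2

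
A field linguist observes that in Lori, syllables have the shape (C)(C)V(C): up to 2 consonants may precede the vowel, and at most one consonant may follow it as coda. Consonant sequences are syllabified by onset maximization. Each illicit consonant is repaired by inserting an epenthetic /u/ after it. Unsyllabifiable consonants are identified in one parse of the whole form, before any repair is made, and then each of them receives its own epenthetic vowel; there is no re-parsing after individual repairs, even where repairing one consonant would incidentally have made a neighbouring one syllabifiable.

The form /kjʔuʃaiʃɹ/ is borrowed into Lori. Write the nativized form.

Under (C)(C)V(C), the unsyllabifiable consonants are /k/, /ɹ/ (at most one coda consonant is licensed; onsets may contain at most 2 consonants).
Inserting the epenthetic vowel yields /k/ → /ku/, /ɹ/ → /ɹu/.

kujʔuʃaiʃɹu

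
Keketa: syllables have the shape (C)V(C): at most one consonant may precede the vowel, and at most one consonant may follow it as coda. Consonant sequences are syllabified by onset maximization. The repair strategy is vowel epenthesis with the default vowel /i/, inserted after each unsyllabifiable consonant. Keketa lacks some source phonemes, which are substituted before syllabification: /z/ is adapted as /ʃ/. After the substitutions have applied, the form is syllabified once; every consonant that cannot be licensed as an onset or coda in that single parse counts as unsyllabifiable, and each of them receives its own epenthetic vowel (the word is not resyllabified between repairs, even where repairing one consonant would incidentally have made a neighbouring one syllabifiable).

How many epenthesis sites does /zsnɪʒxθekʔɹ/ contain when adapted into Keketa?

After substitution the input is /ʃsnɪʒxθekʔɹ/.
The unsyllabifiable consonants are /ʃ/, /s/, /x/, /ʔ/, /ɹ/; each receives one epenthetic vowel.

5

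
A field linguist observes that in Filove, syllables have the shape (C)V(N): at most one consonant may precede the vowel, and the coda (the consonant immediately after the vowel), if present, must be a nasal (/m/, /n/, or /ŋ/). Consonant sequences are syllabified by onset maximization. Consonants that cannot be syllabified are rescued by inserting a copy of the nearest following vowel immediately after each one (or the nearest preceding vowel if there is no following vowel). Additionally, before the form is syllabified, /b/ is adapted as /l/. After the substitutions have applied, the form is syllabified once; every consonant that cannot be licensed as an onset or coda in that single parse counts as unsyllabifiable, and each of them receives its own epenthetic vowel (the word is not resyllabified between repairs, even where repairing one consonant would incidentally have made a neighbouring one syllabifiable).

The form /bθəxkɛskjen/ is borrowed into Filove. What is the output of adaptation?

Substitution: /b/ → /l/, giving /lθəxkɛskjen/.
Syllabifying with onset maximization leaves /l/, /x/, /s/, /k/ stranded (only a nasal (/m/, /n/, or /ŋ/) is licensed in coda position; onsets are limited to one consonant).
Epenthesis after each stranded consonant: /l/ → /lə/, /x/ → /xɛ/, /s/ → /se/, /k/ → /ke/.

ləθəxɛkɛsekejen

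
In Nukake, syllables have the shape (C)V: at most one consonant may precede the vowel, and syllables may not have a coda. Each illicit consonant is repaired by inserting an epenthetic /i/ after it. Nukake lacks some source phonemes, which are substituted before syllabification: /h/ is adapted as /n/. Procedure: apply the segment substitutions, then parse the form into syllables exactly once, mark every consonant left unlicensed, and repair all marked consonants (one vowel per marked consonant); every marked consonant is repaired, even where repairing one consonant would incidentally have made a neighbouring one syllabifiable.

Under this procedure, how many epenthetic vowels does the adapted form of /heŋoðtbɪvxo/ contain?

After substitution the input is /neŋoðtbɪvxo/.
The unsyllabifiable consonants are /ð/, /t/, /v/; each receives one epenthetic vowel.

3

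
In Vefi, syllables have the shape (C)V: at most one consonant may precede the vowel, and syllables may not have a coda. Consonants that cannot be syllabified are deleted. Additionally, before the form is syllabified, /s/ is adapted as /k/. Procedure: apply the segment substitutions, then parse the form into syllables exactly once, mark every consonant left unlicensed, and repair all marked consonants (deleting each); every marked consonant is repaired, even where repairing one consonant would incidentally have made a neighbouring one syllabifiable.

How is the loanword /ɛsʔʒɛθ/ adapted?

ɛʒɛ

Substitution: /s/ → /k/, giving /ɛkʔʒɛθ/.
Syllabifying with onset maximization leaves /k/, /ʔ/, /θ/ stranded (no codas are permitted; onsets are limited to one consonant).
Deleting the stranded consonants removes /k/, /ʔ/, /θ/.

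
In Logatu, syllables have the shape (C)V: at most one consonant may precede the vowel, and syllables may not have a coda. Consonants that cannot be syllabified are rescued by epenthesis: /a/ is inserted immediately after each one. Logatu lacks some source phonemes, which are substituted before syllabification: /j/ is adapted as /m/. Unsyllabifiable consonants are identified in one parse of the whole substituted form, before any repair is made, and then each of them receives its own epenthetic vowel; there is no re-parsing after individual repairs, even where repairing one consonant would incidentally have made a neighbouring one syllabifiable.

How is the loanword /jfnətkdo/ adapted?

mafanətakado

Substitution: /j/ → /m/, giving /mfnətkdo/.
The consonants /m/, /f/, /t/, /k/ cannot be parsed into a legal (C)V syllable (no codas are permitted; onsets are limited to one consonant).
Epenthesis after each stranded consonant: /m/ → /ma/, /f/ → /fa/, /t/ → /ta/, /k/ → /ka/.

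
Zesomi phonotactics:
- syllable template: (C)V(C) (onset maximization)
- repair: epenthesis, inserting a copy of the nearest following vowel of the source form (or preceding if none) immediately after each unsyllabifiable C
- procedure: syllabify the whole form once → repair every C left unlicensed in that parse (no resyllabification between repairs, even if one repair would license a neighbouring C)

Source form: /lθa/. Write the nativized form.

laθa

The consonants /l/ cannot be parsed into a legal (C)V(C) syllable (at most one coda consonant is licensed; onsets are limited to one consonant).
Inserting the epenthetic vowel yields /l/ → /la/.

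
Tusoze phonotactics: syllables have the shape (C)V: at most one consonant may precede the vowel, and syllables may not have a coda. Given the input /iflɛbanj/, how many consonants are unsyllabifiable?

Syllabifying with onset maximization leaves /f/, /n/, /j/ stranded (no codas are permitted; onsets are limited to one consonant).

3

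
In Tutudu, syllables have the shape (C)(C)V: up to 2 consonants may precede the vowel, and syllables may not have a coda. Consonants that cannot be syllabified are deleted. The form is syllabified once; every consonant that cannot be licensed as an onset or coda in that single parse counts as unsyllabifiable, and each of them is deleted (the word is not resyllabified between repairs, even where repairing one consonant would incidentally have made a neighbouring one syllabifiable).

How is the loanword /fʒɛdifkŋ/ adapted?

fʒɛdi

The consonants /f/, /k/, /ŋ/ cannot be parsed into a legal (C)(C)V syllable (no codas are permitted; onsets may contain at most 2 consonants).
Each unlicensed consonant is deleted: /f/, /k/, /ŋ/.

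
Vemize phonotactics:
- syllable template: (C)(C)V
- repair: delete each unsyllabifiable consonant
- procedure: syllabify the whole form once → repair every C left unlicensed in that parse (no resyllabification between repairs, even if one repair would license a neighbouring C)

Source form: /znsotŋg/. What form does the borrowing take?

nso

Under (C)(C)V, the unsyllabifiable consonants are /z/, /t/, /ŋ/, /g/ (no codas are permitted; onsets may contain at most 2 consonants).
Each unlicensed consonant is deleted: /z/, /t/, /ŋ/, /g/.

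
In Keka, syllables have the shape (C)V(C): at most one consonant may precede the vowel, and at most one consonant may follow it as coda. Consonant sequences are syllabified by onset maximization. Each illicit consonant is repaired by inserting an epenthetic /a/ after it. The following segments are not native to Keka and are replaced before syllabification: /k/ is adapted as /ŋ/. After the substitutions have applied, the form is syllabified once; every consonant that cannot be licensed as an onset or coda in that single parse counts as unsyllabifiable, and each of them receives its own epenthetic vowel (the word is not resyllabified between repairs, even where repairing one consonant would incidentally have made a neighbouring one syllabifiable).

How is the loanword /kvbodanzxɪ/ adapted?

Substitution: /k/ → /ŋ/, giving /ŋvbodanzxɪ/.
The consonants /ŋ/, /v/, /z/ cannot be parsed into a legal (C)V(C) syllable (at most one coda consonant is licensed; onsets are limited to one consonant).
Each unlicensed consonant becomes the onset of a new syllable: /ŋ/ → /ŋa/, /v/ → /va/, /z/ → /za/.

ŋavabodanzaxɪ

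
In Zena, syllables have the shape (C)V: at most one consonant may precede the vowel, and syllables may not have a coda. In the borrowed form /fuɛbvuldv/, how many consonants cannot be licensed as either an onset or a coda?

Under (C)V, the unsyllabifiable consonants are /b/, /l/, /d/, /v/ (no codas are permitted; onsets are limited to one consonant).

4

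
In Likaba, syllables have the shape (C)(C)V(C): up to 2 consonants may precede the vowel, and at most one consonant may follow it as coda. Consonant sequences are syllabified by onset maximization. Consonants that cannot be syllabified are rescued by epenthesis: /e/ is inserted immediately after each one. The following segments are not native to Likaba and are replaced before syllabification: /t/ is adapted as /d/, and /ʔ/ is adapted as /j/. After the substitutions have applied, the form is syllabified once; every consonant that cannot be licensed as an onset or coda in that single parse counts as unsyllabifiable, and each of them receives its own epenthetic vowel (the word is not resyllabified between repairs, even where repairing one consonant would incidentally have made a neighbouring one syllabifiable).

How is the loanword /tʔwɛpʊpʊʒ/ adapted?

dejwɛpʊpʊʒ

Substitution: /t/ → /d/, /ʔ/ → /j/, giving /djwɛpʊpʊʒ/.
Syllabifying with onset maximization leaves /d/ stranded (at most one coda consonant is licensed; onsets may contain at most 2 consonants).
Each unlicensed consonant becomes the onset of a new syllable: /d/ → /de/.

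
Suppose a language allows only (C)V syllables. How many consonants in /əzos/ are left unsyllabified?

1

Syllabifying with onset maximization leaves /s/ stranded (no codas are permitted; onsets are limited to one consonant).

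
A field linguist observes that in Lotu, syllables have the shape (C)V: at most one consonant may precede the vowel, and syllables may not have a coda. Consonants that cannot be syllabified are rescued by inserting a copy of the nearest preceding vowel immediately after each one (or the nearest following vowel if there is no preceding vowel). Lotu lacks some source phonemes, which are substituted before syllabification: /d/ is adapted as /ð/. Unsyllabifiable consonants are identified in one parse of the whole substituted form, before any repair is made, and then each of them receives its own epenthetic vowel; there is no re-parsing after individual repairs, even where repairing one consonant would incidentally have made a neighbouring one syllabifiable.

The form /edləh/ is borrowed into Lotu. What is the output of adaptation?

Substitution: /d/ → /ð/, giving /eðləh/.
The consonants /ð/, /h/ cannot be parsed into a legal (C)V syllable (no codas are permitted; onsets are limited to one consonant).
Epenthesis after each stranded consonant: /ð/ → /ðe/, /h/ → /hə/.

eðeləhə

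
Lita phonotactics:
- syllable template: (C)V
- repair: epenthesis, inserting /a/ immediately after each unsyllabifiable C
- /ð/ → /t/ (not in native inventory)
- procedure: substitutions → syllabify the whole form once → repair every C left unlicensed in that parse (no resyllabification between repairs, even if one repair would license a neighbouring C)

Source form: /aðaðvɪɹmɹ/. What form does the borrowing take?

atatavɪɹamaɹa

Substitution: /ð/ → /t/, giving /atatvɪɹmɹ/.
The consonants /t/, /ɹ/, /m/, /ɹ/ cannot be parsed into a legal (C)V syllable (no codas are permitted; onsets are limited to one consonant).
Inserting the epenthetic vowel yields /t/ → /ta/, /ɹ/ → /ɹa/, /m/ → /ma/, /ɹ/ → /ɹa/.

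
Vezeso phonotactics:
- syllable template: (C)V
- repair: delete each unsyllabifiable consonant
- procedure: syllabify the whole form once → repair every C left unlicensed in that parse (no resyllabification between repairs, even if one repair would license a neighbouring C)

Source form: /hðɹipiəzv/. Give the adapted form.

The consonants /h/, /ð/, /z/, /v/ cannot be parsed into a legal (C)V syllable (no codas are permitted; onsets are limited to one consonant).
Deleting the stranded consonants removes /h/, /ð/, /z/, /v/.

ɹipiə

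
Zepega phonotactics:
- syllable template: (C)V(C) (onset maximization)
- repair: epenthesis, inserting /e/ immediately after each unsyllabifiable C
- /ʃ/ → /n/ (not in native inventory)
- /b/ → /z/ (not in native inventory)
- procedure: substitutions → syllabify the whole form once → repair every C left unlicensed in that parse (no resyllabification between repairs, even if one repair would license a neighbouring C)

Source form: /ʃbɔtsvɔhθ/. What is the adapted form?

nezɔtsevɔhθe

Substitution: /ʃ/ → /n/, /b/ → /z/, giving /nzɔtsvɔhθ/.
Syllabifying with onset maximization leaves /n/, /s/, /θ/ stranded (at most one coda consonant is licensed; onsets are limited to one consonant).
Epenthesis after each stranded consonant: /n/ → /ne/, /s/ → /se/, /θ/ → /θe/.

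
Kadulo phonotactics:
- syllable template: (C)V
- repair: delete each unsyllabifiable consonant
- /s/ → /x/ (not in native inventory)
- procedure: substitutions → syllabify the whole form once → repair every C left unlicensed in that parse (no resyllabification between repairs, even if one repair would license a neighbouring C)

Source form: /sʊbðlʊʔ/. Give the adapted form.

xʊlʊ

Substitution: /s/ → /x/, giving /xʊbðlʊʔ/.
The consonants /b/, /ð/, /ʔ/ cannot be parsed into a legal (C)V syllable (no codas are permitted; onsets are limited to one consonant).
Deletion applies to /b/, /ð/, /ʔ/.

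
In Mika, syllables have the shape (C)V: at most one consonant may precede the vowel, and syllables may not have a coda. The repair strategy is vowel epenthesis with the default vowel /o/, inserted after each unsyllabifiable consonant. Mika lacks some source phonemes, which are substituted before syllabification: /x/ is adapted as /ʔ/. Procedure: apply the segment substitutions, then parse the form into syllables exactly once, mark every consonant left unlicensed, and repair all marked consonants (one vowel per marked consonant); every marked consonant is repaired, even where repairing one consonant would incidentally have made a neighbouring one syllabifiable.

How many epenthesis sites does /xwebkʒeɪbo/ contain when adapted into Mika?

3

After substitution the input is /ʔwebkʒeɪbo/.
The unsyllabifiable consonants are /ʔ/, /b/, /k/; each receives one epenthetic vowel.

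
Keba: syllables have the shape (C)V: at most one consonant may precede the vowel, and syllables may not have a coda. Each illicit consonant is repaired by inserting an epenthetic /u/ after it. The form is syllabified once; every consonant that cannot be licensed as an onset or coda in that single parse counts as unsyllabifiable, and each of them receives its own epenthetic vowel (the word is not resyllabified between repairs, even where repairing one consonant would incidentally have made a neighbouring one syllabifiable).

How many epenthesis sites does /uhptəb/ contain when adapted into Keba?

3

The unsyllabifiable consonants are /h/, /p/, /b/; each receives one epenthetic vowel.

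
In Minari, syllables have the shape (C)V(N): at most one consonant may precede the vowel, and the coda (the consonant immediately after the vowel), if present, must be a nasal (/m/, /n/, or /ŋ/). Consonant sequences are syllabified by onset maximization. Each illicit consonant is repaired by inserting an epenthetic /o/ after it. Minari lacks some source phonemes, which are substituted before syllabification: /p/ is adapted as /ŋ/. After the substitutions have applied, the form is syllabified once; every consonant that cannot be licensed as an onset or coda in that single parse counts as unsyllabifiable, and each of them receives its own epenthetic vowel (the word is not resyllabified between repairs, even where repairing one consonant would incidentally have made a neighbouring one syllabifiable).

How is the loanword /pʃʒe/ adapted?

ŋoʃoʒe

Substitution: /p/ → /ŋ/, giving /ŋʃʒe/.
Syllabifying with onset maximization leaves /ŋ/, /ʃ/ stranded (only a nasal (/m/, /n/, or /ŋ/) is licensed in coda position; onsets are limited to one consonant).
Inserting the epenthetic vowel yields /ŋ/ → /ŋo/, /ʃ/ → /ʃo/.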